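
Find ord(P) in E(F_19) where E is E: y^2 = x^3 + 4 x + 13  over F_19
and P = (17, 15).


Compute successive multiples of P until we hit O:
  1P = (17, 15)
  2P = (8, 5)
  3P = (14, 1)
  4P = (14, 18)
  5P = (8, 14)
  6P = (17, 4)
  7P = O

ord(P) = 7


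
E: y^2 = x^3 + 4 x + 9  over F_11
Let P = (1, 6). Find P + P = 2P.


Doubling: s = (3 x1^2 + a) / (2 y1)
s = (3*1^2 + 4) / (2*6) mod 11 = 7
x3 = s^2 - 2 x1 mod 11 = 7^2 - 2*1 = 3
y3 = s (x1 - x3) - y1 mod 11 = 7 * (1 - 3) - 6 = 2

2P = (3, 2)


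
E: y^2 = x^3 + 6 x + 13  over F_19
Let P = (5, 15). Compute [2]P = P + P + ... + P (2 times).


k = 2 = 10_2 (binary, LSB first: 01)
Double-and-add from P = (5, 15):
  bit 0 = 0: acc unchanged = O
  bit 1 = 1: acc = O + (18, 5) = (18, 5)

2P = (18, 5)


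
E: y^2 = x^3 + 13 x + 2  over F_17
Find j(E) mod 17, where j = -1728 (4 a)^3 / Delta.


Delta = -16(4 a^3 + 27 b^2) mod 17 = 5
-1728 * (4 a)^3 = -1728 * (4*13)^3 mod 17 = 6
j = 6 * 5^(-1) mod 17 = 8

j = 8 (mod 17)


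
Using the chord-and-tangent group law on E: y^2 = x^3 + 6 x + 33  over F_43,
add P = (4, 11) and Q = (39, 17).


P != Q, so use the chord formula.
s = (y2 - y1) / (x2 - x1) = (6) / (35) mod 43 = 10
x3 = s^2 - x1 - x2 mod 43 = 10^2 - 4 - 39 = 14
y3 = s (x1 - x3) - y1 mod 43 = 10 * (4 - 14) - 11 = 18

P + Q = (14, 18)


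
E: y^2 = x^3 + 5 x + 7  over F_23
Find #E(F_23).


For each x in F_23, count y with y^2 = x^3 + 5 x + 7 mod 23:
  x = 1: RHS = 13, y in [6, 17]  -> 2 point(s)
  x = 2: RHS = 2, y in [5, 18]  -> 2 point(s)
  x = 3: RHS = 3, y in [7, 16]  -> 2 point(s)
  x = 6: RHS = 0, y in [0]  -> 1 point(s)
  x = 11: RHS = 13, y in [6, 17]  -> 2 point(s)
  x = 12: RHS = 1, y in [1, 22]  -> 2 point(s)
  x = 18: RHS = 18, y in [8, 15]  -> 2 point(s)
  x = 21: RHS = 12, y in [9, 14]  -> 2 point(s)
  x = 22: RHS = 1, y in [1, 22]  -> 2 point(s)
Affine points: 17. Add the point at infinity: total = 18.

#E(F_23) = 18


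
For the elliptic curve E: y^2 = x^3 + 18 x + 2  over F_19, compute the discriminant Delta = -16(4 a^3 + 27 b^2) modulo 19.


4 a^3 + 27 b^2 = 4*18^3 + 27*2^2 = 23328 + 108 = 23436
Delta = -16 * (23436) = -374976
Delta mod 19 = 8

Delta = 8 (mod 19)


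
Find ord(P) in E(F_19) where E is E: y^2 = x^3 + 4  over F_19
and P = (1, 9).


Compute successive multiples of P until we hit O:
  1P = (1, 9)
  2P = (7, 9)
  3P = (11, 10)
  4P = (11, 9)
  5P = (7, 10)
  6P = (1, 10)
  7P = O

ord(P) = 7


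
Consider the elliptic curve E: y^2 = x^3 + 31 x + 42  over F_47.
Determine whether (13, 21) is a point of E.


Check whether y^2 = x^3 + 31 x + 42 (mod 47) for (x, y) = (13, 21).
LHS: y^2 = 21^2 mod 47 = 18
RHS: x^3 + 31 x + 42 = 13^3 + 31*13 + 42 mod 47 = 10
LHS != RHS

No, not on the curve


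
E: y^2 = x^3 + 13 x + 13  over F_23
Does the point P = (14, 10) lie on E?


Check whether y^2 = x^3 + 13 x + 13 (mod 23) for (x, y) = (14, 10).
LHS: y^2 = 10^2 mod 23 = 8
RHS: x^3 + 13 x + 13 = 14^3 + 13*14 + 13 mod 23 = 18
LHS != RHS

No, not on the curve


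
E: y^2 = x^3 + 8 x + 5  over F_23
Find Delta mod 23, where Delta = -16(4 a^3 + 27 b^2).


4 a^3 + 27 b^2 = 4*8^3 + 27*5^2 = 2048 + 675 = 2723
Delta = -16 * (2723) = -43568
Delta mod 23 = 17

Delta = 17 (mod 23)


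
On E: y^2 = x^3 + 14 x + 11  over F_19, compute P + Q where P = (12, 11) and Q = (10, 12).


P != Q, so use the chord formula.
s = (y2 - y1) / (x2 - x1) = (1) / (17) mod 19 = 9
x3 = s^2 - x1 - x2 mod 19 = 9^2 - 12 - 10 = 2
y3 = s (x1 - x3) - y1 mod 19 = 9 * (12 - 2) - 11 = 3

P + Q = (2, 3)


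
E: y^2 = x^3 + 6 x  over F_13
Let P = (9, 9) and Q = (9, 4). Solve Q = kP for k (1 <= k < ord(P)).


Enumerate multiples of P until we hit Q = (9, 4):
  1P = (9, 9)
  2P = (4, 6)
  3P = (4, 7)
  4P = (9, 4)
Match found at i = 4.

k = 4


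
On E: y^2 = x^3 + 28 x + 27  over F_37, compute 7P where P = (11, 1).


k = 7 = 111_2 (binary, LSB first: 111)
Double-and-add from P = (11, 1):
  bit 0 = 1: acc = O + (11, 1) = (11, 1)
  bit 1 = 1: acc = (11, 1) + (5, 25) = (0, 29)
  bit 2 = 1: acc = (0, 29) + (23, 6) = (15, 23)

7P = (15, 23)


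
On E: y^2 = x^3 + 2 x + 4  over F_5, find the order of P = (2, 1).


Compute successive multiples of P until we hit O:
  1P = (2, 1)
  2P = (0, 3)
  3P = (4, 1)
  4P = (4, 4)
  5P = (0, 2)
  6P = (2, 4)
  7P = O

ord(P) = 7


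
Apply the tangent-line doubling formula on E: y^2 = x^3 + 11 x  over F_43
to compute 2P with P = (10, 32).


Doubling: s = (3 x1^2 + a) / (2 y1)
s = (3*10^2 + 11) / (2*32) mod 43 = 23
x3 = s^2 - 2 x1 mod 43 = 23^2 - 2*10 = 36
y3 = s (x1 - x3) - y1 mod 43 = 23 * (10 - 36) - 32 = 15

2P = (36, 15)


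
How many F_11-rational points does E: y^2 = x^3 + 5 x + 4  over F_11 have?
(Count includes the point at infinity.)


For each x in F_11, count y with y^2 = x^3 + 5 x + 4 mod 11:
  x = 0: RHS = 4, y in [2, 9]  -> 2 point(s)
  x = 2: RHS = 0, y in [0]  -> 1 point(s)
  x = 4: RHS = 0, y in [0]  -> 1 point(s)
  x = 5: RHS = 0, y in [0]  -> 1 point(s)
  x = 10: RHS = 9, y in [3, 8]  -> 2 point(s)
Affine points: 7. Add the point at infinity: total = 8.

#E(F_11) = 8


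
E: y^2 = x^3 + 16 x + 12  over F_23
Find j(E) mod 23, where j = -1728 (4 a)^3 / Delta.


Delta = -16(4 a^3 + 27 b^2) mod 23 = 17
-1728 * (4 a)^3 = -1728 * (4*16)^3 mod 23 = 7
j = 7 * 17^(-1) mod 23 = 18

j = 18 (mod 23)


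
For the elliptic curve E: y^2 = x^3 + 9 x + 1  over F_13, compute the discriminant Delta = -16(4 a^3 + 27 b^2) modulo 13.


4 a^3 + 27 b^2 = 4*9^3 + 27*1^2 = 2916 + 27 = 2943
Delta = -16 * (2943) = -47088
Delta mod 13 = 11

Delta = 11 (mod 13)


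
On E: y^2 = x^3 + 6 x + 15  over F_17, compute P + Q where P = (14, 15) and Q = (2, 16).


P != Q, so use the chord formula.
s = (y2 - y1) / (x2 - x1) = (1) / (5) mod 17 = 7
x3 = s^2 - x1 - x2 mod 17 = 7^2 - 14 - 2 = 16
y3 = s (x1 - x3) - y1 mod 17 = 7 * (14 - 16) - 15 = 5

P + Q = (16, 5)


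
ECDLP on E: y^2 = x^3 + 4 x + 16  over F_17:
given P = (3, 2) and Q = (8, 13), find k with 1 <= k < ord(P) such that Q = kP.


Enumerate multiples of P until we hit Q = (8, 13):
  1P = (3, 2)
  2P = (2, 10)
  3P = (8, 4)
  4P = (15, 0)
  5P = (8, 13)
Match found at i = 5.

k = 5


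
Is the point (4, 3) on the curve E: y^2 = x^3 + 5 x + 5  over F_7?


Check whether y^2 = x^3 + 5 x + 5 (mod 7) for (x, y) = (4, 3).
LHS: y^2 = 3^2 mod 7 = 2
RHS: x^3 + 5 x + 5 = 4^3 + 5*4 + 5 mod 7 = 5
LHS != RHS

No, not on the curve


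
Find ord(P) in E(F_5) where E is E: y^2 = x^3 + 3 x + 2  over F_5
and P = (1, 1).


Compute successive multiples of P until we hit O:
  1P = (1, 1)
  2P = (2, 1)
  3P = (2, 4)
  4P = (1, 4)
  5P = O

ord(P) = 5


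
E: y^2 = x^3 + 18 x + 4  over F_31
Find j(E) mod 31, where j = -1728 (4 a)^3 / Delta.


Delta = -16(4 a^3 + 27 b^2) mod 31 = 24
-1728 * (4 a)^3 = -1728 * (4*18)^3 mod 31 = 2
j = 2 * 24^(-1) mod 31 = 13

j = 13 (mod 31)


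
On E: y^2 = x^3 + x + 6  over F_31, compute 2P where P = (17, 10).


Doubling: s = (3 x1^2 + a) / (2 y1)
s = (3*17^2 + 1) / (2*10) mod 31 = 0
x3 = s^2 - 2 x1 mod 31 = 0^2 - 2*17 = 28
y3 = s (x1 - x3) - y1 mod 31 = 0 * (17 - 28) - 10 = 21

2P = (28, 21)


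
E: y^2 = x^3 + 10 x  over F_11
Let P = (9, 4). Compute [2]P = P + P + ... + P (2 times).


k = 2 = 10_2 (binary, LSB first: 01)
Double-and-add from P = (9, 4):
  bit 0 = 0: acc unchanged = O
  bit 1 = 1: acc = O + (4, 7) = (4, 7)

2P = (4, 7)


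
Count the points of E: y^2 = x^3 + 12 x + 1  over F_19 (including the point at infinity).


For each x in F_19, count y with y^2 = x^3 + 12 x + 1 mod 19:
  x = 0: RHS = 1, y in [1, 18]  -> 2 point(s)
  x = 3: RHS = 7, y in [8, 11]  -> 2 point(s)
  x = 6: RHS = 4, y in [2, 17]  -> 2 point(s)
  x = 8: RHS = 1, y in [1, 18]  -> 2 point(s)
  x = 10: RHS = 0, y in [0]  -> 1 point(s)
  x = 11: RHS = 1, y in [1, 18]  -> 2 point(s)
  x = 12: RHS = 11, y in [7, 12]  -> 2 point(s)
  x = 13: RHS = 17, y in [6, 13]  -> 2 point(s)
  x = 14: RHS = 6, y in [5, 14]  -> 2 point(s)
  x = 17: RHS = 7, y in [8, 11]  -> 2 point(s)
  x = 18: RHS = 7, y in [8, 11]  -> 2 point(s)
Affine points: 21. Add the point at infinity: total = 22.

#E(F_19) = 22


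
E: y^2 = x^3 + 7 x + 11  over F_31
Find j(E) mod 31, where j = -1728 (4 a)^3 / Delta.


Delta = -16(4 a^3 + 27 b^2) mod 31 = 21
-1728 * (4 a)^3 = -1728 * (4*7)^3 mod 31 = 1
j = 1 * 21^(-1) mod 31 = 3

j = 3 (mod 31)


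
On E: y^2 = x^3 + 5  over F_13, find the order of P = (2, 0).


Compute successive multiples of P until we hit O:
  1P = (2, 0)
  2P = O

ord(P) = 2


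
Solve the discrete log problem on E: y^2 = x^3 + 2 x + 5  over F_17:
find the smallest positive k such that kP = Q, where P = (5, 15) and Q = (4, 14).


Enumerate multiples of P until we hit Q = (4, 14):
  1P = (5, 15)
  2P = (11, 7)
  3P = (16, 11)
  4P = (4, 14)
Match found at i = 4.

k = 4


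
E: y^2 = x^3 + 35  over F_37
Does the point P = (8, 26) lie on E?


Check whether y^2 = x^3 + 0 x + 35 (mod 37) for (x, y) = (8, 26).
LHS: y^2 = 26^2 mod 37 = 10
RHS: x^3 + 0 x + 35 = 8^3 + 0*8 + 35 mod 37 = 29
LHS != RHS

No, not on the curve


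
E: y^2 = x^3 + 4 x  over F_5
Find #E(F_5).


For each x in F_5, count y with y^2 = x^3 + 4 x + 0 mod 5:
  x = 0: RHS = 0, y in [0]  -> 1 point(s)
  x = 1: RHS = 0, y in [0]  -> 1 point(s)
  x = 2: RHS = 1, y in [1, 4]  -> 2 point(s)
  x = 3: RHS = 4, y in [2, 3]  -> 2 point(s)
  x = 4: RHS = 0, y in [0]  -> 1 point(s)
Affine points: 7. Add the point at infinity: total = 8.

#E(F_5) = 8


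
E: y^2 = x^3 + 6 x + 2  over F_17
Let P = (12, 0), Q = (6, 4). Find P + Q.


P != Q, so use the chord formula.
s = (y2 - y1) / (x2 - x1) = (4) / (11) mod 17 = 5
x3 = s^2 - x1 - x2 mod 17 = 5^2 - 12 - 6 = 7
y3 = s (x1 - x3) - y1 mod 17 = 5 * (12 - 7) - 0 = 8

P + Q = (7, 8)


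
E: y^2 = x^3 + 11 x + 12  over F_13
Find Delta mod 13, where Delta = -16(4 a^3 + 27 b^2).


4 a^3 + 27 b^2 = 4*11^3 + 27*12^2 = 5324 + 3888 = 9212
Delta = -16 * (9212) = -147392
Delta mod 13 = 2

Delta = 2 (mod 13)


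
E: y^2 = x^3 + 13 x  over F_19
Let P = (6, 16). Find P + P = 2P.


Doubling: s = (3 x1^2 + a) / (2 y1)
s = (3*6^2 + 13) / (2*16) mod 19 = 2
x3 = s^2 - 2 x1 mod 19 = 2^2 - 2*6 = 11
y3 = s (x1 - x3) - y1 mod 19 = 2 * (6 - 11) - 16 = 12

2P = (11, 12)


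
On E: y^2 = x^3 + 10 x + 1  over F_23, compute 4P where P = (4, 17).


k = 4 = 100_2 (binary, LSB first: 001)
Double-and-add from P = (4, 17):
  bit 0 = 0: acc unchanged = O
  bit 1 = 0: acc unchanged = O
  bit 2 = 1: acc = O + (16, 5) = (16, 5)

4P = (16, 5)


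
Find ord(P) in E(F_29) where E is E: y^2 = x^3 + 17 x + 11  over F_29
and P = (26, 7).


Compute successive multiples of P until we hit O:
  1P = (26, 7)
  2P = (7, 3)
  3P = (24, 27)
  4P = (21, 1)
  5P = (2, 16)
  6P = (17, 15)
  7P = (14, 21)
  8P = (25, 16)
  ... (continuing to 18P)
  18P = O

ord(P) = 18


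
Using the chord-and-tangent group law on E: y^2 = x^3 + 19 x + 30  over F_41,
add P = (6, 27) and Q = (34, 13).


P != Q, so use the chord formula.
s = (y2 - y1) / (x2 - x1) = (27) / (28) mod 41 = 20
x3 = s^2 - x1 - x2 mod 41 = 20^2 - 6 - 34 = 32
y3 = s (x1 - x3) - y1 mod 41 = 20 * (6 - 32) - 27 = 27

P + Q = (32, 27)


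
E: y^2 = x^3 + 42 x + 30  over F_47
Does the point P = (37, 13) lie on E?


Check whether y^2 = x^3 + 42 x + 30 (mod 47) for (x, y) = (37, 13).
LHS: y^2 = 13^2 mod 47 = 28
RHS: x^3 + 42 x + 30 = 37^3 + 42*37 + 30 mod 47 = 20
LHS != RHS

No, not on the curve


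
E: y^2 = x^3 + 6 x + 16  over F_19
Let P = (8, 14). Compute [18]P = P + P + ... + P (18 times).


k = 18 = 10010_2 (binary, LSB first: 01001)
Double-and-add from P = (8, 14):
  bit 0 = 0: acc unchanged = O
  bit 1 = 1: acc = O + (12, 12) = (12, 12)
  bit 2 = 0: acc unchanged = (12, 12)
  bit 3 = 0: acc unchanged = (12, 12)
  bit 4 = 1: acc = (12, 12) + (3, 17) = (9, 18)

18P = (9, 18)


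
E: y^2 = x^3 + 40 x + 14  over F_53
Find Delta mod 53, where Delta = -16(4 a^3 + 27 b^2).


4 a^3 + 27 b^2 = 4*40^3 + 27*14^2 = 256000 + 5292 = 261292
Delta = -16 * (261292) = -4180672
Delta mod 53 = 21

Delta = 21 (mod 53)


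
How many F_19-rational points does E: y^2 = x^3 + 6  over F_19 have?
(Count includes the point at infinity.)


For each x in F_19, count y with y^2 = x^3 + 0 x + 6 mod 19:
  x = 0: RHS = 6, y in [5, 14]  -> 2 point(s)
  x = 1: RHS = 7, y in [8, 11]  -> 2 point(s)
  x = 5: RHS = 17, y in [6, 13]  -> 2 point(s)
  x = 7: RHS = 7, y in [8, 11]  -> 2 point(s)
  x = 8: RHS = 5, y in [9, 10]  -> 2 point(s)
  x = 11: RHS = 7, y in [8, 11]  -> 2 point(s)
  x = 12: RHS = 5, y in [9, 10]  -> 2 point(s)
  x = 16: RHS = 17, y in [6, 13]  -> 2 point(s)
  x = 17: RHS = 17, y in [6, 13]  -> 2 point(s)
  x = 18: RHS = 5, y in [9, 10]  -> 2 point(s)
Affine points: 20. Add the point at infinity: total = 21.

#E(F_19) = 21


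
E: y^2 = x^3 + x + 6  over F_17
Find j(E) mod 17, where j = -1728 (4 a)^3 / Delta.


Delta = -16(4 a^3 + 27 b^2) mod 17 = 7
-1728 * (4 a)^3 = -1728 * (4*1)^3 mod 17 = 10
j = 10 * 7^(-1) mod 17 = 16

j = 16 (mod 17)


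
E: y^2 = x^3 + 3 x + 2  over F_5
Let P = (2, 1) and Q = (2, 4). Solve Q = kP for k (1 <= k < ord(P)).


Enumerate multiples of P until we hit Q = (2, 4):
  1P = (2, 1)
  2P = (1, 4)
  3P = (1, 1)
  4P = (2, 4)
Match found at i = 4.

k = 4


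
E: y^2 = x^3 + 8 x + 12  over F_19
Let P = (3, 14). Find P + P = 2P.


Doubling: s = (3 x1^2 + a) / (2 y1)
s = (3*3^2 + 8) / (2*14) mod 19 = 6
x3 = s^2 - 2 x1 mod 19 = 6^2 - 2*3 = 11
y3 = s (x1 - x3) - y1 mod 19 = 6 * (3 - 11) - 14 = 14

2P = (11, 14)


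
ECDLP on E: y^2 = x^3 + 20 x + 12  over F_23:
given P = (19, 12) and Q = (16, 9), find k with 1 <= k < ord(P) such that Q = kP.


Enumerate multiples of P until we hit Q = (16, 9):
  1P = (19, 12)
  2P = (9, 1)
  3P = (13, 13)
  4P = (7, 9)
  5P = (10, 19)
  6P = (0, 9)
  7P = (6, 7)
  8P = (4, 15)
  9P = (12, 5)
  10P = (16, 14)
  11P = (14, 0)
  12P = (16, 9)
Match found at i = 12.

k = 12


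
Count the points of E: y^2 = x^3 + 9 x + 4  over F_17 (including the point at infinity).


For each x in F_17, count y with y^2 = x^3 + 9 x + 4 mod 17:
  x = 0: RHS = 4, y in [2, 15]  -> 2 point(s)
  x = 2: RHS = 13, y in [8, 9]  -> 2 point(s)
  x = 4: RHS = 2, y in [6, 11]  -> 2 point(s)
  x = 5: RHS = 4, y in [2, 15]  -> 2 point(s)
  x = 6: RHS = 2, y in [6, 11]  -> 2 point(s)
  x = 7: RHS = 2, y in [6, 11]  -> 2 point(s)
  x = 9: RHS = 15, y in [7, 10]  -> 2 point(s)
  x = 12: RHS = 4, y in [2, 15]  -> 2 point(s)
  x = 14: RHS = 1, y in [1, 16]  -> 2 point(s)
Affine points: 18. Add the point at infinity: total = 19.

#E(F_17) = 19


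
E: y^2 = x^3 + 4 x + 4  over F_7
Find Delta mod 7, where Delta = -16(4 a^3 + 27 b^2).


4 a^3 + 27 b^2 = 4*4^3 + 27*4^2 = 256 + 432 = 688
Delta = -16 * (688) = -11008
Delta mod 7 = 3

Delta = 3 (mod 7)


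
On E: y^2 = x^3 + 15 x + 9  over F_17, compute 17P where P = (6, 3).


k = 17 = 10001_2 (binary, LSB first: 10001)
Double-and-add from P = (6, 3):
  bit 0 = 1: acc = O + (6, 3) = (6, 3)
  bit 1 = 0: acc unchanged = (6, 3)
  bit 2 = 0: acc unchanged = (6, 3)
  bit 3 = 0: acc unchanged = (6, 3)
  bit 4 = 1: acc = (6, 3) + (11, 14) = (13, 2)

17P = (13, 2)


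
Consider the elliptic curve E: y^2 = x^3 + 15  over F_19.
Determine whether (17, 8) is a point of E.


Check whether y^2 = x^3 + 0 x + 15 (mod 19) for (x, y) = (17, 8).
LHS: y^2 = 8^2 mod 19 = 7
RHS: x^3 + 0 x + 15 = 17^3 + 0*17 + 15 mod 19 = 7
LHS = RHS

Yes, on the curve


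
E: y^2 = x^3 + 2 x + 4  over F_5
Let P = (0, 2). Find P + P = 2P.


Doubling: s = (3 x1^2 + a) / (2 y1)
s = (3*0^2 + 2) / (2*2) mod 5 = 3
x3 = s^2 - 2 x1 mod 5 = 3^2 - 2*0 = 4
y3 = s (x1 - x3) - y1 mod 5 = 3 * (0 - 4) - 2 = 1

2P = (4, 1)


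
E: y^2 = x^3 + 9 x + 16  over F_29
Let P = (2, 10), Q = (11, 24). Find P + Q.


P != Q, so use the chord formula.
s = (y2 - y1) / (x2 - x1) = (14) / (9) mod 29 = 8
x3 = s^2 - x1 - x2 mod 29 = 8^2 - 2 - 11 = 22
y3 = s (x1 - x3) - y1 mod 29 = 8 * (2 - 22) - 10 = 4

P + Q = (22, 4)


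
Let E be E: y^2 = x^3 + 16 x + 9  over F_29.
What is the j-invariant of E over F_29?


Delta = -16(4 a^3 + 27 b^2) mod 29 = 27
-1728 * (4 a)^3 = -1728 * (4*16)^3 mod 29 = 11
j = 11 * 27^(-1) mod 29 = 9

j = 9 (mod 29)


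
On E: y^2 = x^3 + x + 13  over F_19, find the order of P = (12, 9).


Compute successive multiples of P until we hit O:
  1P = (12, 9)
  2P = (11, 14)
  3P = (2, 17)
  4P = (14, 4)
  5P = (4, 9)
  6P = (3, 10)
  7P = (8, 18)
  8P = (10, 15)
  ... (continuing to 22P)
  22P = O

ord(P) = 22


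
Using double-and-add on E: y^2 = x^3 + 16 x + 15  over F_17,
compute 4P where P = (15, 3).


k = 4 = 100_2 (binary, LSB first: 001)
Double-and-add from P = (15, 3):
  bit 0 = 0: acc unchanged = O
  bit 1 = 0: acc unchanged = O
  bit 2 = 1: acc = O + (15, 14) = (15, 14)

4P = (15, 14)


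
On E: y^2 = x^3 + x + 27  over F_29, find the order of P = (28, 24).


Compute successive multiples of P until we hit O:
  1P = (28, 24)
  2P = (1, 0)
  3P = (28, 5)
  4P = O

ord(P) = 4


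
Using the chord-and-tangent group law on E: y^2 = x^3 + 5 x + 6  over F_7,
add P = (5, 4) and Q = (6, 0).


P != Q, so use the chord formula.
s = (y2 - y1) / (x2 - x1) = (3) / (1) mod 7 = 3
x3 = s^2 - x1 - x2 mod 7 = 3^2 - 5 - 6 = 5
y3 = s (x1 - x3) - y1 mod 7 = 3 * (5 - 5) - 4 = 3

P + Q = (5, 3)


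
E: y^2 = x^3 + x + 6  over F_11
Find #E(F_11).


For each x in F_11, count y with y^2 = x^3 + 1 x + 6 mod 11:
  x = 2: RHS = 5, y in [4, 7]  -> 2 point(s)
  x = 3: RHS = 3, y in [5, 6]  -> 2 point(s)
  x = 5: RHS = 4, y in [2, 9]  -> 2 point(s)
  x = 7: RHS = 4, y in [2, 9]  -> 2 point(s)
  x = 8: RHS = 9, y in [3, 8]  -> 2 point(s)
  x = 10: RHS = 4, y in [2, 9]  -> 2 point(s)
Affine points: 12. Add the point at infinity: total = 13.

#E(F_11) = 13


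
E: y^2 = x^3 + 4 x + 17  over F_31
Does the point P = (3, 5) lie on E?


Check whether y^2 = x^3 + 4 x + 17 (mod 31) for (x, y) = (3, 5).
LHS: y^2 = 5^2 mod 31 = 25
RHS: x^3 + 4 x + 17 = 3^3 + 4*3 + 17 mod 31 = 25
LHS = RHS

Yes, on the curve


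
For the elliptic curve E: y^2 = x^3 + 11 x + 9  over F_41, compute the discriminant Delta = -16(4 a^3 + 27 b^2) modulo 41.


4 a^3 + 27 b^2 = 4*11^3 + 27*9^2 = 5324 + 2187 = 7511
Delta = -16 * (7511) = -120176
Delta mod 41 = 36

Delta = 36 (mod 41)


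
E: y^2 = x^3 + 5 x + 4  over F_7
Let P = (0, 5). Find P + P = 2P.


Doubling: s = (3 x1^2 + a) / (2 y1)
s = (3*0^2 + 5) / (2*5) mod 7 = 4
x3 = s^2 - 2 x1 mod 7 = 4^2 - 2*0 = 2
y3 = s (x1 - x3) - y1 mod 7 = 4 * (0 - 2) - 5 = 1

2P = (2, 1)


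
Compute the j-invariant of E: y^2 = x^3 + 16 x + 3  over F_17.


Delta = -16(4 a^3 + 27 b^2) mod 17 = 1
-1728 * (4 a)^3 = -1728 * (4*16)^3 mod 17 = 7
j = 7 * 1^(-1) mod 17 = 7

j = 7 (mod 17)


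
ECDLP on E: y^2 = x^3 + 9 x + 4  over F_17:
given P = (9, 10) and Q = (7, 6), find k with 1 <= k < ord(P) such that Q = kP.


Enumerate multiples of P until we hit Q = (7, 6):
  1P = (9, 10)
  2P = (0, 15)
  3P = (6, 11)
  4P = (4, 11)
  5P = (2, 9)
  6P = (14, 16)
  7P = (7, 6)
Match found at i = 7.

k = 7


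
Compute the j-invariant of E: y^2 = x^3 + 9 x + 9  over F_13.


Delta = -16(4 a^3 + 27 b^2) mod 13 = 5
-1728 * (4 a)^3 = -1728 * (4*9)^3 mod 13 = 12
j = 12 * 5^(-1) mod 13 = 5

j = 5 (mod 13)


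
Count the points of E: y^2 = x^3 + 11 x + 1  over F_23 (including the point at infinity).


For each x in F_23, count y with y^2 = x^3 + 11 x + 1 mod 23:
  x = 0: RHS = 1, y in [1, 22]  -> 2 point(s)
  x = 1: RHS = 13, y in [6, 17]  -> 2 point(s)
  x = 2: RHS = 8, y in [10, 13]  -> 2 point(s)
  x = 8: RHS = 3, y in [7, 16]  -> 2 point(s)
  x = 9: RHS = 1, y in [1, 22]  -> 2 point(s)
  x = 11: RHS = 4, y in [2, 21]  -> 2 point(s)
  x = 13: RHS = 18, y in [8, 15]  -> 2 point(s)
  x = 14: RHS = 1, y in [1, 22]  -> 2 point(s)
  x = 16: RHS = 18, y in [8, 15]  -> 2 point(s)
  x = 17: RHS = 18, y in [8, 15]  -> 2 point(s)
  x = 19: RHS = 8, y in [10, 13]  -> 2 point(s)
  x = 22: RHS = 12, y in [9, 14]  -> 2 point(s)
Affine points: 24. Add the point at infinity: total = 25.

#E(F_23) = 25


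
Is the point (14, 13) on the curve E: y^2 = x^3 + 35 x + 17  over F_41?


Check whether y^2 = x^3 + 35 x + 17 (mod 41) for (x, y) = (14, 13).
LHS: y^2 = 13^2 mod 41 = 5
RHS: x^3 + 35 x + 17 = 14^3 + 35*14 + 17 mod 41 = 12
LHS != RHS

No, not on the curve


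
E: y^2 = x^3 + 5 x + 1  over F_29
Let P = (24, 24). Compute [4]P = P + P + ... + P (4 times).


k = 4 = 100_2 (binary, LSB first: 001)
Double-and-add from P = (24, 24):
  bit 0 = 0: acc unchanged = O
  bit 1 = 0: acc unchanged = O
  bit 2 = 1: acc = O + (22, 0) = (22, 0)

4P = (22, 0)


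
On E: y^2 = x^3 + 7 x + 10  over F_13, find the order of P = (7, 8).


Compute successive multiples of P until we hit O:
  1P = (7, 8)
  2P = (11, 12)
  3P = (9, 3)
  4P = (0, 7)
  5P = (10, 12)
  6P = (5, 12)
  7P = (5, 1)
  8P = (10, 1)
  ... (continuing to 13P)
  13P = O

ord(P) = 13


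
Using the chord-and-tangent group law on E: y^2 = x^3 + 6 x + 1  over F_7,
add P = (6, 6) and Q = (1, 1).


P != Q, so use the chord formula.
s = (y2 - y1) / (x2 - x1) = (2) / (2) mod 7 = 1
x3 = s^2 - x1 - x2 mod 7 = 1^2 - 6 - 1 = 1
y3 = s (x1 - x3) - y1 mod 7 = 1 * (6 - 1) - 6 = 6

P + Q = (1, 6)


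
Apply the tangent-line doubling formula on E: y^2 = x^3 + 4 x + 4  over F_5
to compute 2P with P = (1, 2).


Doubling: s = (3 x1^2 + a) / (2 y1)
s = (3*1^2 + 4) / (2*2) mod 5 = 3
x3 = s^2 - 2 x1 mod 5 = 3^2 - 2*1 = 2
y3 = s (x1 - x3) - y1 mod 5 = 3 * (1 - 2) - 2 = 0

2P = (2, 0)


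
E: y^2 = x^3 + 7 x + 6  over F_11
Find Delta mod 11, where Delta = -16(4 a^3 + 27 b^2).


4 a^3 + 27 b^2 = 4*7^3 + 27*6^2 = 1372 + 972 = 2344
Delta = -16 * (2344) = -37504
Delta mod 11 = 6

Delta = 6 (mod 11)


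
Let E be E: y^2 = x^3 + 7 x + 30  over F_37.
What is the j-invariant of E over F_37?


Delta = -16(4 a^3 + 27 b^2) mod 37 = 22
-1728 * (4 a)^3 = -1728 * (4*7)^3 mod 37 = 10
j = 10 * 22^(-1) mod 37 = 24

j = 24 (mod 37)


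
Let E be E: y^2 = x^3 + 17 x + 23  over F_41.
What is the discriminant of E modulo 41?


4 a^3 + 27 b^2 = 4*17^3 + 27*23^2 = 19652 + 14283 = 33935
Delta = -16 * (33935) = -542960
Delta mod 41 = 3

Delta = 3 (mod 41)


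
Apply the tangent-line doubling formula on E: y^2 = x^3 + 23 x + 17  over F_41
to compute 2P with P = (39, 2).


Doubling: s = (3 x1^2 + a) / (2 y1)
s = (3*39^2 + 23) / (2*2) mod 41 = 19
x3 = s^2 - 2 x1 mod 41 = 19^2 - 2*39 = 37
y3 = s (x1 - x3) - y1 mod 41 = 19 * (39 - 37) - 2 = 36

2P = (37, 36)


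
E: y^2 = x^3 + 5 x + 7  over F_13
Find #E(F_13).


For each x in F_13, count y with y^2 = x^3 + 5 x + 7 mod 13:
  x = 1: RHS = 0, y in [0]  -> 1 point(s)
  x = 2: RHS = 12, y in [5, 8]  -> 2 point(s)
  x = 3: RHS = 10, y in [6, 7]  -> 2 point(s)
  x = 4: RHS = 0, y in [0]  -> 1 point(s)
  x = 5: RHS = 1, y in [1, 12]  -> 2 point(s)
  x = 8: RHS = 0, y in [0]  -> 1 point(s)
  x = 9: RHS = 1, y in [1, 12]  -> 2 point(s)
  x = 10: RHS = 4, y in [2, 11]  -> 2 point(s)
  x = 12: RHS = 1, y in [1, 12]  -> 2 point(s)
Affine points: 15. Add the point at infinity: total = 16.

#E(F_13) = 16


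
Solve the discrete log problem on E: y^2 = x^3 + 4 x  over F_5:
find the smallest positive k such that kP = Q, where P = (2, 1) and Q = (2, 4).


Enumerate multiples of P until we hit Q = (2, 4):
  1P = (2, 1)
  2P = (0, 0)
  3P = (2, 4)
Match found at i = 3.

k = 3


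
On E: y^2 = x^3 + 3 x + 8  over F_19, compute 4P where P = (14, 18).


k = 4 = 100_2 (binary, LSB first: 001)
Double-and-add from P = (14, 18):
  bit 0 = 0: acc unchanged = O
  bit 1 = 0: acc unchanged = O
  bit 2 = 1: acc = O + (14, 1) = (14, 1)

4P = (14, 1)


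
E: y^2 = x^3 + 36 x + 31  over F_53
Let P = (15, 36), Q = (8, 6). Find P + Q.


P != Q, so use the chord formula.
s = (y2 - y1) / (x2 - x1) = (23) / (46) mod 53 = 27
x3 = s^2 - x1 - x2 mod 53 = 27^2 - 15 - 8 = 17
y3 = s (x1 - x3) - y1 mod 53 = 27 * (15 - 17) - 36 = 16

P + Q = (17, 16)


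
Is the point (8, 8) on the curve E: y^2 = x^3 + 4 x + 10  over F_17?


Check whether y^2 = x^3 + 4 x + 10 (mod 17) for (x, y) = (8, 8).
LHS: y^2 = 8^2 mod 17 = 13
RHS: x^3 + 4 x + 10 = 8^3 + 4*8 + 10 mod 17 = 10
LHS != RHS

No, not on the curve


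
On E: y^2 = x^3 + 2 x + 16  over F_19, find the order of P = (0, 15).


Compute successive multiples of P until we hit O:
  1P = (0, 15)
  2P = (6, 15)
  3P = (13, 4)
  4P = (12, 1)
  5P = (11, 1)
  6P = (17, 17)
  7P = (3, 7)
  8P = (2, 3)
  ... (continuing to 20P)
  20P = O

ord(P) = 20


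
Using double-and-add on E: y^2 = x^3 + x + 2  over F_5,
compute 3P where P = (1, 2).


k = 3 = 11_2 (binary, LSB first: 11)
Double-and-add from P = (1, 2):
  bit 0 = 1: acc = O + (1, 2) = (1, 2)
  bit 1 = 1: acc = (1, 2) + (4, 0) = (1, 3)

3P = (1, 3)


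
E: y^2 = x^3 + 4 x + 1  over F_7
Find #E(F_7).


For each x in F_7, count y with y^2 = x^3 + 4 x + 1 mod 7:
  x = 0: RHS = 1, y in [1, 6]  -> 2 point(s)
  x = 4: RHS = 4, y in [2, 5]  -> 2 point(s)
Affine points: 4. Add the point at infinity: total = 5.

#E(F_7) = 5


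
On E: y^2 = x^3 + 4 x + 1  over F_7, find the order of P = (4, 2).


Compute successive multiples of P until we hit O:
  1P = (4, 2)
  2P = (0, 1)
  3P = (0, 6)
  4P = (4, 5)
  5P = O

ord(P) = 5


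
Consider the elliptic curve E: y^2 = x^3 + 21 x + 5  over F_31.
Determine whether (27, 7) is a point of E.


Check whether y^2 = x^3 + 21 x + 5 (mod 31) for (x, y) = (27, 7).
LHS: y^2 = 7^2 mod 31 = 18
RHS: x^3 + 21 x + 5 = 27^3 + 21*27 + 5 mod 31 = 12
LHS != RHS

No, not on the curve


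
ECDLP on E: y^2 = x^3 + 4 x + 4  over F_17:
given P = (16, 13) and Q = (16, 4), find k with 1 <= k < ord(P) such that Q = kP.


Enumerate multiples of P until we hit Q = (16, 4):
  1P = (16, 13)
  2P = (11, 6)
  3P = (11, 11)
  4P = (16, 4)
Match found at i = 4.

k = 4


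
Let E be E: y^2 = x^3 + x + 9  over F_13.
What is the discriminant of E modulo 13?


4 a^3 + 27 b^2 = 4*1^3 + 27*9^2 = 4 + 2187 = 2191
Delta = -16 * (2191) = -35056
Delta mod 13 = 5

Delta = 5 (mod 13)


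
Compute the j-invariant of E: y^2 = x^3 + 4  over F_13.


Delta = -16(4 a^3 + 27 b^2) mod 13 = 4
-1728 * (4 a)^3 = -1728 * (4*0)^3 mod 13 = 0
j = 0 * 4^(-1) mod 13 = 0

j = 0 (mod 13)


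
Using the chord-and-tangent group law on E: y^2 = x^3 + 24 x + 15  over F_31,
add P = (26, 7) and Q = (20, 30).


P != Q, so use the chord formula.
s = (y2 - y1) / (x2 - x1) = (23) / (25) mod 31 = 22
x3 = s^2 - x1 - x2 mod 31 = 22^2 - 26 - 20 = 4
y3 = s (x1 - x3) - y1 mod 31 = 22 * (26 - 4) - 7 = 12

P + Q = (4, 12)


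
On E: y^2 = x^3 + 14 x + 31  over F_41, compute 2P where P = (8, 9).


Doubling: s = (3 x1^2 + a) / (2 y1)
s = (3*8^2 + 14) / (2*9) mod 41 = 16
x3 = s^2 - 2 x1 mod 41 = 16^2 - 2*8 = 35
y3 = s (x1 - x3) - y1 mod 41 = 16 * (8 - 35) - 9 = 10

2P = (35, 10)


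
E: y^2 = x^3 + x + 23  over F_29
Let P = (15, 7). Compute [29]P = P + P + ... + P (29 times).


k = 29 = 11101_2 (binary, LSB first: 10111)
Double-and-add from P = (15, 7):
  bit 0 = 1: acc = O + (15, 7) = (15, 7)
  bit 1 = 0: acc unchanged = (15, 7)
  bit 2 = 1: acc = (15, 7) + (17, 9) = (27, 10)
  bit 3 = 1: acc = (27, 10) + (19, 17) = (25, 10)
  bit 4 = 1: acc = (25, 10) + (26, 14) = (23, 27)

29P = (23, 27)


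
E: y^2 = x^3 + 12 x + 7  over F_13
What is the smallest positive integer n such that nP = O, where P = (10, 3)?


Compute successive multiples of P until we hit O:
  1P = (10, 3)
  2P = (6, 10)
  3P = (9, 5)
  4P = (11, 12)
  5P = (8, 2)
  6P = (5, 6)
  7P = (2, 0)
  8P = (5, 7)
  ... (continuing to 14P)
  14P = O

ord(P) = 14


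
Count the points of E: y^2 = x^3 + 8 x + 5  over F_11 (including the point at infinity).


For each x in F_11, count y with y^2 = x^3 + 8 x + 5 mod 11:
  x = 0: RHS = 5, y in [4, 7]  -> 2 point(s)
  x = 1: RHS = 3, y in [5, 6]  -> 2 point(s)
  x = 3: RHS = 1, y in [1, 10]  -> 2 point(s)
  x = 5: RHS = 5, y in [4, 7]  -> 2 point(s)
  x = 6: RHS = 5, y in [4, 7]  -> 2 point(s)
  x = 8: RHS = 9, y in [3, 8]  -> 2 point(s)
  x = 9: RHS = 3, y in [5, 6]  -> 2 point(s)
Affine points: 14. Add the point at infinity: total = 15.

#E(F_11) = 15


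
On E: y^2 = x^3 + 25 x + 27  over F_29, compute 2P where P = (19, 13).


Doubling: s = (3 x1^2 + a) / (2 y1)
s = (3*19^2 + 25) / (2*13) mod 29 = 27
x3 = s^2 - 2 x1 mod 29 = 27^2 - 2*19 = 24
y3 = s (x1 - x3) - y1 mod 29 = 27 * (19 - 24) - 13 = 26

2P = (24, 26)


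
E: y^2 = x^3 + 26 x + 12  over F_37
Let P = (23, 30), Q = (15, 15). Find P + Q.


P != Q, so use the chord formula.
s = (y2 - y1) / (x2 - x1) = (22) / (29) mod 37 = 25
x3 = s^2 - x1 - x2 mod 37 = 25^2 - 23 - 15 = 32
y3 = s (x1 - x3) - y1 mod 37 = 25 * (23 - 32) - 30 = 4

P + Q = (32, 4)


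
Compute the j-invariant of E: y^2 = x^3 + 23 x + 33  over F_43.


Delta = -16(4 a^3 + 27 b^2) mod 43 = 14
-1728 * (4 a)^3 = -1728 * (4*23)^3 mod 43 = 35
j = 35 * 14^(-1) mod 43 = 24

j = 24 (mod 43)


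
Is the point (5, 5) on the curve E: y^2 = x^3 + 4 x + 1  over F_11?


Check whether y^2 = x^3 + 4 x + 1 (mod 11) for (x, y) = (5, 5).
LHS: y^2 = 5^2 mod 11 = 3
RHS: x^3 + 4 x + 1 = 5^3 + 4*5 + 1 mod 11 = 3
LHS = RHS

Yes, on the curve


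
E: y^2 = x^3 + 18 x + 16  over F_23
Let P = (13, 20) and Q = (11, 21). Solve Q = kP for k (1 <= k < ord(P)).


Enumerate multiples of P until we hit Q = (11, 21):
  1P = (13, 20)
  2P = (0, 4)
  3P = (19, 8)
  4P = (18, 13)
  5P = (5, 1)
  6P = (11, 2)
  7P = (11, 21)
Match found at i = 7.

k = 7


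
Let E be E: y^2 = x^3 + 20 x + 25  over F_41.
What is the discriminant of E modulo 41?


4 a^3 + 27 b^2 = 4*20^3 + 27*25^2 = 32000 + 16875 = 48875
Delta = -16 * (48875) = -782000
Delta mod 41 = 34

Delta = 34 (mod 41)


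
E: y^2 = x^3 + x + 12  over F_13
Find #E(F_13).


For each x in F_13, count y with y^2 = x^3 + 1 x + 12 mod 13:
  x = 0: RHS = 12, y in [5, 8]  -> 2 point(s)
  x = 1: RHS = 1, y in [1, 12]  -> 2 point(s)
  x = 2: RHS = 9, y in [3, 10]  -> 2 point(s)
  x = 3: RHS = 3, y in [4, 9]  -> 2 point(s)
  x = 5: RHS = 12, y in [5, 8]  -> 2 point(s)
  x = 6: RHS = 0, y in [0]  -> 1 point(s)
  x = 8: RHS = 12, y in [5, 8]  -> 2 point(s)
  x = 9: RHS = 9, y in [3, 10]  -> 2 point(s)
  x = 12: RHS = 10, y in [6, 7]  -> 2 point(s)
Affine points: 17. Add the point at infinity: total = 18.

#E(F_13) = 18


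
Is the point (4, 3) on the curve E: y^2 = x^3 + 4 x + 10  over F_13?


Check whether y^2 = x^3 + 4 x + 10 (mod 13) for (x, y) = (4, 3).
LHS: y^2 = 3^2 mod 13 = 9
RHS: x^3 + 4 x + 10 = 4^3 + 4*4 + 10 mod 13 = 12
LHS != RHS

No, not on the curve


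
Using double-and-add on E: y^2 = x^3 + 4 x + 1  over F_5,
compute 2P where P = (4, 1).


k = 2 = 10_2 (binary, LSB first: 01)
Double-and-add from P = (4, 1):
  bit 0 = 0: acc unchanged = O
  bit 1 = 1: acc = O + (3, 0) = (3, 0)

2P = (3, 0)


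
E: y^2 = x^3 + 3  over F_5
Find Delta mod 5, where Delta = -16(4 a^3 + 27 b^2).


4 a^3 + 27 b^2 = 4*0^3 + 27*3^2 = 0 + 243 = 243
Delta = -16 * (243) = -3888
Delta mod 5 = 2

Delta = 2 (mod 5)


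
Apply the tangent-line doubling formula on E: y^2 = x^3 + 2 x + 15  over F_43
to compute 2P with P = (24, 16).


Doubling: s = (3 x1^2 + a) / (2 y1)
s = (3*24^2 + 2) / (2*16) mod 43 = 3
x3 = s^2 - 2 x1 mod 43 = 3^2 - 2*24 = 4
y3 = s (x1 - x3) - y1 mod 43 = 3 * (24 - 4) - 16 = 1

2P = (4, 1)


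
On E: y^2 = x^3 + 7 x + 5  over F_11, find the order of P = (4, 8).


Compute successive multiples of P until we hit O:
  1P = (4, 8)
  2P = (3, 3)
  3P = (7, 10)
  4P = (9, 7)
  5P = (2, 7)
  6P = (8, 1)
  7P = (0, 7)
  8P = (5, 0)
  ... (continuing to 16P)
  16P = O

ord(P) = 16


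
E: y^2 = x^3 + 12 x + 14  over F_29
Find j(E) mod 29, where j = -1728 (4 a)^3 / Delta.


Delta = -16(4 a^3 + 27 b^2) mod 29 = 22
-1728 * (4 a)^3 = -1728 * (4*12)^3 mod 29 = 6
j = 6 * 22^(-1) mod 29 = 24

j = 24 (mod 29)


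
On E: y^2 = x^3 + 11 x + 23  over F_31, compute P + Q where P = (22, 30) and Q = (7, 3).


P != Q, so use the chord formula.
s = (y2 - y1) / (x2 - x1) = (4) / (16) mod 31 = 8
x3 = s^2 - x1 - x2 mod 31 = 8^2 - 22 - 7 = 4
y3 = s (x1 - x3) - y1 mod 31 = 8 * (22 - 4) - 30 = 21

P + Q = (4, 21)


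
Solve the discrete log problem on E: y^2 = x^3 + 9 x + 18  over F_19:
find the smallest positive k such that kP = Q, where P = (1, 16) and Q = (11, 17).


Enumerate multiples of P until we hit Q = (11, 17):
  1P = (1, 16)
  2P = (2, 5)
  3P = (4, 17)
  4P = (12, 12)
  5P = (11, 17)
Match found at i = 5.

k = 5


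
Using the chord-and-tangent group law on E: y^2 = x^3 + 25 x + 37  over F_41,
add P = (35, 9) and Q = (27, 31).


P != Q, so use the chord formula.
s = (y2 - y1) / (x2 - x1) = (22) / (33) mod 41 = 28
x3 = s^2 - x1 - x2 mod 41 = 28^2 - 35 - 27 = 25
y3 = s (x1 - x3) - y1 mod 41 = 28 * (35 - 25) - 9 = 25

P + Q = (25, 25)


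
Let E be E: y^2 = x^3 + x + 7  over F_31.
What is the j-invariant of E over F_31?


Delta = -16(4 a^3 + 27 b^2) mod 31 = 3
-1728 * (4 a)^3 = -1728 * (4*1)^3 mod 31 = 16
j = 16 * 3^(-1) mod 31 = 26

j = 26 (mod 31)


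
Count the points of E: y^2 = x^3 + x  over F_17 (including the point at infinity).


For each x in F_17, count y with y^2 = x^3 + 1 x + 0 mod 17:
  x = 0: RHS = 0, y in [0]  -> 1 point(s)
  x = 1: RHS = 2, y in [6, 11]  -> 2 point(s)
  x = 3: RHS = 13, y in [8, 9]  -> 2 point(s)
  x = 4: RHS = 0, y in [0]  -> 1 point(s)
  x = 6: RHS = 1, y in [1, 16]  -> 2 point(s)
  x = 11: RHS = 16, y in [4, 13]  -> 2 point(s)
  x = 13: RHS = 0, y in [0]  -> 1 point(s)
  x = 14: RHS = 4, y in [2, 15]  -> 2 point(s)
  x = 16: RHS = 15, y in [7, 10]  -> 2 point(s)
Affine points: 15. Add the point at infinity: total = 16.

#E(F_17) = 16


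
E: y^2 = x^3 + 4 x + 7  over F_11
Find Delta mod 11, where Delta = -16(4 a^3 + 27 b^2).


4 a^3 + 27 b^2 = 4*4^3 + 27*7^2 = 256 + 1323 = 1579
Delta = -16 * (1579) = -25264
Delta mod 11 = 3

Delta = 3 (mod 11)


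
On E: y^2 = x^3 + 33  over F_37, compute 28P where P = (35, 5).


k = 28 = 11100_2 (binary, LSB first: 00111)
Double-and-add from P = (35, 5):
  bit 0 = 0: acc unchanged = O
  bit 1 = 0: acc unchanged = O
  bit 2 = 1: acc = O + (25, 9) = (25, 9)
  bit 3 = 1: acc = (25, 9) + (8, 29) = (5, 11)
  bit 4 = 1: acc = (5, 11) + (17, 5) = (6, 8)

28P = (6, 8)


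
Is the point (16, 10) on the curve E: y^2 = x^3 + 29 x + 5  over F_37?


Check whether y^2 = x^3 + 29 x + 5 (mod 37) for (x, y) = (16, 10).
LHS: y^2 = 10^2 mod 37 = 26
RHS: x^3 + 29 x + 5 = 16^3 + 29*16 + 5 mod 37 = 14
LHS != RHS

No, not on the curve


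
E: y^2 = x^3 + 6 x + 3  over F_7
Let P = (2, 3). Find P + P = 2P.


Doubling: s = (3 x1^2 + a) / (2 y1)
s = (3*2^2 + 6) / (2*3) mod 7 = 3
x3 = s^2 - 2 x1 mod 7 = 3^2 - 2*2 = 5
y3 = s (x1 - x3) - y1 mod 7 = 3 * (2 - 5) - 3 = 2

2P = (5, 2)


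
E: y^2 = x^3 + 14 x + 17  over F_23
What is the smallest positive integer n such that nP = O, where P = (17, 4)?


Compute successive multiples of P until we hit O:
  1P = (17, 4)
  2P = (16, 17)
  3P = (21, 2)
  4P = (14, 6)
  5P = (18, 12)
  6P = (6, 15)
  7P = (1, 3)
  8P = (13, 2)
  ... (continuing to 23P)
  23P = O

ord(P) = 23


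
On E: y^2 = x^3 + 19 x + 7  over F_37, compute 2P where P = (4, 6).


k = 2 = 10_2 (binary, LSB first: 01)
Double-and-add from P = (4, 6):
  bit 0 = 0: acc unchanged = O
  bit 1 = 1: acc = O + (26, 13) = (26, 13)

2P = (26, 13)


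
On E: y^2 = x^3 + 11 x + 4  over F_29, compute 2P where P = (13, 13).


Doubling: s = (3 x1^2 + a) / (2 y1)
s = (3*13^2 + 11) / (2*13) mod 29 = 11
x3 = s^2 - 2 x1 mod 29 = 11^2 - 2*13 = 8
y3 = s (x1 - x3) - y1 mod 29 = 11 * (13 - 8) - 13 = 13

2P = (8, 13)


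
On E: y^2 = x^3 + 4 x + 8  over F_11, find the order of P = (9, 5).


Compute successive multiples of P until we hit O:
  1P = (9, 5)
  2P = (7, 7)
  3P = (7, 4)
  4P = (9, 6)
  5P = O

ord(P) = 5


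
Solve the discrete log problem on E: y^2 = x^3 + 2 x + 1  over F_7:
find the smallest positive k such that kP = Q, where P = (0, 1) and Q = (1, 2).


Enumerate multiples of P until we hit Q = (1, 2):
  1P = (0, 1)
  2P = (1, 5)
  3P = (1, 2)
Match found at i = 3.

k = 3


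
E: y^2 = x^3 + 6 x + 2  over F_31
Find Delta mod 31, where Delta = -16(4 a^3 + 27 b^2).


4 a^3 + 27 b^2 = 4*6^3 + 27*2^2 = 864 + 108 = 972
Delta = -16 * (972) = -15552
Delta mod 31 = 10

Delta = 10 (mod 31)


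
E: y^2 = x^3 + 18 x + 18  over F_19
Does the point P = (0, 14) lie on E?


Check whether y^2 = x^3 + 18 x + 18 (mod 19) for (x, y) = (0, 14).
LHS: y^2 = 14^2 mod 19 = 6
RHS: x^3 + 18 x + 18 = 0^3 + 18*0 + 18 mod 19 = 18
LHS != RHS

No, not on the curve


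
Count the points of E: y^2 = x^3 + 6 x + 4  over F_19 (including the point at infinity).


For each x in F_19, count y with y^2 = x^3 + 6 x + 4 mod 19:
  x = 0: RHS = 4, y in [2, 17]  -> 2 point(s)
  x = 1: RHS = 11, y in [7, 12]  -> 2 point(s)
  x = 2: RHS = 5, y in [9, 10]  -> 2 point(s)
  x = 3: RHS = 11, y in [7, 12]  -> 2 point(s)
  x = 4: RHS = 16, y in [4, 15]  -> 2 point(s)
  x = 5: RHS = 7, y in [8, 11]  -> 2 point(s)
  x = 6: RHS = 9, y in [3, 16]  -> 2 point(s)
  x = 7: RHS = 9, y in [3, 16]  -> 2 point(s)
  x = 10: RHS = 0, y in [0]  -> 1 point(s)
  x = 14: RHS = 1, y in [1, 18]  -> 2 point(s)
  x = 15: RHS = 11, y in [7, 12]  -> 2 point(s)
  x = 16: RHS = 16, y in [4, 15]  -> 2 point(s)
  x = 18: RHS = 16, y in [4, 15]  -> 2 point(s)
Affine points: 25. Add the point at infinity: total = 26.

#E(F_19) = 26


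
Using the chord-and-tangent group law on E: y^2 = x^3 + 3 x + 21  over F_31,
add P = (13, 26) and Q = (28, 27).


P != Q, so use the chord formula.
s = (y2 - y1) / (x2 - x1) = (1) / (15) mod 31 = 29
x3 = s^2 - x1 - x2 mod 31 = 29^2 - 13 - 28 = 25
y3 = s (x1 - x3) - y1 mod 31 = 29 * (13 - 25) - 26 = 29

P + Q = (25, 29)


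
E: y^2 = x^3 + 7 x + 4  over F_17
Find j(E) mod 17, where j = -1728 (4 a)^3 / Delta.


Delta = -16(4 a^3 + 27 b^2) mod 17 = 2
-1728 * (4 a)^3 = -1728 * (4*7)^3 mod 17 = 13
j = 13 * 2^(-1) mod 17 = 15

j = 15 (mod 17)


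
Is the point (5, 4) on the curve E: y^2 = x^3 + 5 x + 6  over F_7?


Check whether y^2 = x^3 + 5 x + 6 (mod 7) for (x, y) = (5, 4).
LHS: y^2 = 4^2 mod 7 = 2
RHS: x^3 + 5 x + 6 = 5^3 + 5*5 + 6 mod 7 = 2
LHS = RHS

Yes, on the curve


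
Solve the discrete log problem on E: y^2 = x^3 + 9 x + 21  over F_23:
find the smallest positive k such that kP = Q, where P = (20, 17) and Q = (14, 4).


Enumerate multiples of P until we hit Q = (14, 4):
  1P = (20, 17)
  2P = (15, 14)
  3P = (4, 11)
  4P = (11, 18)
  5P = (17, 21)
  6P = (21, 15)
  7P = (9, 7)
  8P = (3, 11)
  9P = (1, 10)
  10P = (18, 14)
  11P = (16, 12)
  12P = (13, 9)
  13P = (19, 17)
  14P = (7, 6)
  15P = (14, 4)
Match found at i = 15.

k = 15


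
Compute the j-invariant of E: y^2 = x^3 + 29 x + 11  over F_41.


Delta = -16(4 a^3 + 27 b^2) mod 41 = 18
-1728 * (4 a)^3 = -1728 * (4*29)^3 mod 41 = 8
j = 8 * 18^(-1) mod 41 = 5

j = 5 (mod 41)


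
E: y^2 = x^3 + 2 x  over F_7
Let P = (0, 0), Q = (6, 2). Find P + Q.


P != Q, so use the chord formula.
s = (y2 - y1) / (x2 - x1) = (2) / (6) mod 7 = 5
x3 = s^2 - x1 - x2 mod 7 = 5^2 - 0 - 6 = 5
y3 = s (x1 - x3) - y1 mod 7 = 5 * (0 - 5) - 0 = 3

P + Q = (5, 3)


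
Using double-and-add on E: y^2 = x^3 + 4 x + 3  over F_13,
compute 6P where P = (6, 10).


k = 6 = 110_2 (binary, LSB first: 011)
Double-and-add from P = (6, 10):
  bit 0 = 0: acc unchanged = O
  bit 1 = 1: acc = O + (10, 4) = (10, 4)
  bit 2 = 1: acc = (10, 4) + (7, 6) = (8, 12)

6P = (8, 12)


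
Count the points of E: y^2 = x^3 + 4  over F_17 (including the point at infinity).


For each x in F_17, count y with y^2 = x^3 + 0 x + 4 mod 17:
  x = 0: RHS = 4, y in [2, 15]  -> 2 point(s)
  x = 4: RHS = 0, y in [0]  -> 1 point(s)
  x = 6: RHS = 16, y in [4, 13]  -> 2 point(s)
  x = 9: RHS = 2, y in [6, 11]  -> 2 point(s)
  x = 10: RHS = 1, y in [1, 16]  -> 2 point(s)
  x = 11: RHS = 9, y in [3, 14]  -> 2 point(s)
  x = 12: RHS = 15, y in [7, 10]  -> 2 point(s)
  x = 13: RHS = 8, y in [5, 12]  -> 2 point(s)
  x = 15: RHS = 13, y in [8, 9]  -> 2 point(s)
Affine points: 17. Add the point at infinity: total = 18.

#E(F_17) = 18
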